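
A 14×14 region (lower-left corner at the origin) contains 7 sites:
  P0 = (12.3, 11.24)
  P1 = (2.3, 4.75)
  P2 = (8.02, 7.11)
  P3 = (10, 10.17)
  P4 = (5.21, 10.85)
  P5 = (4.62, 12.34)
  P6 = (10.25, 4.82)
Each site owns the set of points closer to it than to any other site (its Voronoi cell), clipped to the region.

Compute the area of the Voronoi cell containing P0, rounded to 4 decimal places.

Area of P0's cell: 18.8260

1. box [0,14]×[0,14]: [(0, 0) (14, 0) (14, 14) (0, 14)]
2. ⊥bis P0·P1 via (7.3,7.995): [(12.4888, 0) (14, 0) (14, 14) (3.4028, 14)]  |A|=84.7594
3. ⊥bis P0·P2 via (10.16,9.175): [(14, 5.1955) (14, 14) (5.5041, 14)]  |A|=37.4009
4. ⊥bis P0·P3 via (11.15,10.705): [(13.446, 5.7696) (14, 5.1955) (14, 14) (9.6171, 14)]  |A|=20.4752
5. ⊥bis P0·P4 via (8.755,11.045): [(13.446, 5.7696) (14, 5.1955) (14, 14) (9.6171, 14)]  |A|=20.4752
6. ⊥bis P0·P5 via (8.46,11.79): [(13.446, 5.7696) (14, 5.1955) (14, 14) (9.6171, 14)]  |A|=20.4752
7. ⊥bis P0·P6 via (11.275,8.03): [(12.5898, 7.6102) (14, 7.1599) (14, 14) (9.6171, 14)]  |A|=18.826
8. canonical 4-gon: [(12.5898, 7.6102) (14, 7.1599) (14, 14) (9.6171, 14)]
9. shoelace: 18.826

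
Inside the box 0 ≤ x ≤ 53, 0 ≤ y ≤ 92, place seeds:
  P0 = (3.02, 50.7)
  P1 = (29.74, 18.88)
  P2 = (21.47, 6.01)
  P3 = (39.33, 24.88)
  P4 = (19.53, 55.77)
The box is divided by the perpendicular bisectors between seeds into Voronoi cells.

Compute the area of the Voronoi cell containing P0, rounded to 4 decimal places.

1. box [0,53]×[0,92]: [(0, 0) (53, 0) (53, 92) (0, 92)]
2. ⊥bis P0·P1 via (16.38,34.79): [(0, 21.0353) (53, 65.5407) (53, 92) (0, 92)]  |A|=2581.7359
3. ⊥bis P0·P2 via (12.245,28.355): [(0, 23.2997) (5.3045, 25.4897) (53, 65.5407) (53, 92) (0, 92)]  |A|=2575.7302
4. ⊥bis P0·P3 via (21.175,37.79): [(0, 23.2997) (5.3045, 25.4897) (22.9868, 40.3379) (53, 82.5447) (53, 92) (0, 92)]  |A|=2320.5578
5. ⊥bis P0·P4 via (11.275,53.235): [(0, 89.951) (0, 23.2997) (5.3045, 25.4897) (16.8246, 35.1633)]  |A|=573.7328
6. canonical 4-gon: [(0, 89.951) (0, 23.2997) (5.3045, 25.4897) (16.8246, 35.1633)]
7. shoelace: 573.7328

Area of P0's cell: 573.7328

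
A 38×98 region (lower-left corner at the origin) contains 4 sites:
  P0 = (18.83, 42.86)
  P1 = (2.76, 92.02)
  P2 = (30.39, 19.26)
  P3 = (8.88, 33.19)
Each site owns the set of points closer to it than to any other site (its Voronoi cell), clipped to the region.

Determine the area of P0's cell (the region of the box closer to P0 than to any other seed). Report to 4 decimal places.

Area of P0's cell: 1224.2537

1. box [0,38]×[0,98]: [(0, 0) (38, 0) (38, 98) (0, 98)]
2. ⊥bis P0·P1 via (10.795,67.44): [(0, 63.9112) (0, 0) (38, 0) (38, 76.3331)]  |A|=2664.6416
3. ⊥bis P0·P2 via (24.61,31.06): [(0, 63.9112) (0, 19.0053) (38, 37.6188) (38, 76.3331)]  |A|=1588.7837
4. ⊥bis P0·P3 via (13.855,38.025): [(0, 63.9112) (0, 52.2812) (21.9095, 29.7372) (38, 37.6188) (38, 76.3331)]  |A|=1224.2537
5. canonical 5-gon: [(0, 63.9112) (0, 52.2812) (21.9095, 29.7372) (38, 37.6188) (38, 76.3331)]
6. shoelace: 1224.2537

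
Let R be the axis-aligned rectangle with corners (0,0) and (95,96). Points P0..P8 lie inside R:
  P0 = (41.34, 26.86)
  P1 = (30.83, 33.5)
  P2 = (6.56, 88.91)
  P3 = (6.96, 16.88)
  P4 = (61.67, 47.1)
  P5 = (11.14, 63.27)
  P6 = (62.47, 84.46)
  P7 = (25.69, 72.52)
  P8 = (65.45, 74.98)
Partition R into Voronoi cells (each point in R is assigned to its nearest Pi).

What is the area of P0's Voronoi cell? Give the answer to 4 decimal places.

Area of P0's cell: 1463.5560

1. box [0,95]×[0,96]: [(0, 0) (95, 0) (95, 96) (0, 96)]
2. ⊥bis P0·P1 via (36.085,30.18): [(17.0179, 0) (95, 0) (95, 96) (77.6687, 96)]  |A|=4575.0426
3. ⊥bis P0·P2 via (23.95,57.885): [(69.8386, 83.6063) (17.0179, 0) (95, 0) (95, 96) (91.9499, 96)]  |A|=4486.5443
4. ⊥bis P0·P3 via (24.15,21.87): [(69.8386, 83.6063) (26.2546, 14.6201) (30.4985, 0) (95, 0) (95, 96) (91.9499, 96)]  |A|=4388.0005
5. ⊥bis P0·P4 via (51.505,36.98): [(44.6997, 43.8156) (26.2546, 14.6201) (30.4985, 0) (88.3213, 0)]  |A|=1463.556
6. ⊥bis P0·P5 via (26.24,45.065): [(44.6997, 43.8156) (26.2546, 14.6201) (30.4985, 0) (88.3213, 0)]  |A|=1463.556
7. ⊥bis P0·P6 via (51.905,55.66): [(44.6997, 43.8156) (26.2546, 14.6201) (30.4985, 0) (88.3213, 0)]  |A|=1463.556
8. ⊥bis P0·P7 via (33.515,49.69): [(44.6997, 43.8156) (26.2546, 14.6201) (30.4985, 0) (88.3213, 0)]  |A|=1463.556
9. ⊥bis P0·P8 via (53.395,50.92): [(44.6997, 43.8156) (26.2546, 14.6201) (30.4985, 0) (88.3213, 0)]  |A|=1463.556
10. canonical 4-gon: [(44.6997, 43.8156) (26.2546, 14.6201) (30.4985, 0) (88.3213, 0)]
11. shoelace: 1463.556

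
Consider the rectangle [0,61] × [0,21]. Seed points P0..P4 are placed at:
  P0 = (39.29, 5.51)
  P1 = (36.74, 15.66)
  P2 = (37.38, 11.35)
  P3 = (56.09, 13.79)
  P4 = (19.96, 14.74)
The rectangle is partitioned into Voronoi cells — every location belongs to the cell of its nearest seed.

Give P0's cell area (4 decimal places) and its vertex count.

Area of P0's cell: 195.0576 (4 vertices)

1. box [0,61]×[0,21]: [(0, 0) (61, 0) (61, 21) (0, 21)]
2. ⊥bis P0·P1 via (38.015,10.585): [(0, 1.0344) (0, 0) (61, 0) (61, 16.3596)]  |A|=530.5167
3. ⊥bis P0·P2 via (38.335,8.43): [(12.5595, 0) (61, 0) (61, 15.8427)]  |A|=383.7141
4. ⊥bis P0·P3 via (47.69,9.65): [(46.9092, 11.2342) (12.5595, 0) (52.4461, 0)]  |A|=224.0475
5. ⊥bis P0·P4 via (29.625,10.125): [(46.9092, 11.2342) (27.0539, 4.7405) (24.7904, 0) (52.4461, 0)]  |A|=195.0576
6. canonical 4-gon: [(46.9092, 11.2342) (27.0539, 4.7405) (24.7904, 0) (52.4461, 0)]
7. shoelace: 195.0576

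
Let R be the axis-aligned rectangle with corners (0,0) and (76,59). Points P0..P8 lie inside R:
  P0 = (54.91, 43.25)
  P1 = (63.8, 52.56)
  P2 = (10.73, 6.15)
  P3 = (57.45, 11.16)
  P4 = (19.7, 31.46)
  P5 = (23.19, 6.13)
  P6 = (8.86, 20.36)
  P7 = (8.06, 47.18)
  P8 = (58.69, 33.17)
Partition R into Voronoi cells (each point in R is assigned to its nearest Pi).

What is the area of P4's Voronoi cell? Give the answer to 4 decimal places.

Area of P4's cell: 664.0098

1. box [0,76]×[0,59]: [(0, 0) (76, 0) (76, 59) (0, 59)]
2. ⊥bis P4·P0 via (37.305,37.355): [(0, 0) (49.8132, 0) (30.0572, 59) (0, 59)]  |A|=2356.1787
3. ⊥bis P4·P1 via (41.75,42.01): [(0, 0) (49.8132, 0) (30.0572, 59) (0, 59)]  |A|=2356.1787
4. ⊥bis P4·P2 via (15.215,18.805): [(0, 24.1973) (47.3273, 7.4242) (30.0572, 59) (0, 59)]  |A|=1598.6704
5. ⊥bis P4·P3 via (38.575,21.31): [(0, 24.1973) (33.7042, 12.2523) (41.1033, 26.0116) (30.0572, 59) (0, 59)]  |A|=1487.0871
6. ⊥bis P4·P5 via (21.445,18.795): [(0, 24.1973) (16.9793, 18.1797) (38.4851, 21.1428) (41.1033, 26.0116) (30.0572, 59) (0, 59)]  |A|=1398.5717
7. ⊥bis P4·P6 via (14.28,25.91): [(0, 39.8555) (21.5507, 18.8096) (38.4851, 21.1428) (41.1033, 26.0116) (30.0572, 59) (0, 59)]  |A|=1210.7468
8. ⊥bis P4·P7 via (13.88,39.32): [(6.2975, 33.7055) (21.5507, 18.8096) (38.4851, 21.1428) (41.1033, 26.0116) (32.1237, 52.8287)]  |A|=670.8748
9. ⊥bis P4·P8 via (39.195,32.315): [(6.2975, 33.7055) (21.5507, 18.8096) (38.4851, 21.1428) (39.5945, 23.2059) (39.2255, 31.6196) (32.1237, 52.8287)]  |A|=664.0098
10. canonical 6-gon: [(6.2975, 33.7055) (21.5507, 18.8096) (38.4851, 21.1428) (39.5945, 23.2059) (39.2255, 31.6196) (32.1237, 52.8287)]
11. shoelace: 664.0098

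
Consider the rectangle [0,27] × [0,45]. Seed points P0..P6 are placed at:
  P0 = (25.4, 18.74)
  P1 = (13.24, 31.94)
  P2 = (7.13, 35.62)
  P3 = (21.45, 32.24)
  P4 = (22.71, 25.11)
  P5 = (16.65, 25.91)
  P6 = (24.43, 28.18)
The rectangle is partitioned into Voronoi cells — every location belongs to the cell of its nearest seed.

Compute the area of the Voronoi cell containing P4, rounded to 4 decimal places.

1. box [0,27]×[0,45]: [(0, 0) (27, 0) (27, 45) (0, 45)]
2. ⊥bis P4·P0 via (24.055,21.925): [(0, 11.7668) (27, 23.1686) (27, 45) (0, 45)]  |A|=743.3719
3. ⊥bis P4·P1 via (17.975,28.525): [(8.4675, 15.3425) (27, 23.1686) (27, 41.0384)]  |A|=165.5863
4. ⊥bis P4·P2 via (14.92,30.365): [(8.4675, 15.3425) (27, 23.1686) (27, 41.0384)]  |A|=165.5863
5. ⊥bis P4·P3 via (22.08,28.675): [(17.4994, 27.8655) (8.4675, 15.3425) (27, 23.1686) (27, 29.5445)]  |A|=110.9862
6. ⊥bis P4·P5 via (19.68,25.51): [(20.0505, 28.3163) (18.9205, 19.7567) (27, 23.1686) (27, 29.5445)]  |A|=54.8054
7. ⊥bis P4·P6 via (23.57,26.645): [(20.4582, 28.3884) (20.0505, 28.3163) (18.9205, 19.7567) (27, 23.1686) (27, 24.7233)]  |A|=39.036
8. canonical 5-gon: [(20.4582, 28.3884) (20.0505, 28.3163) (18.9205, 19.7567) (27, 23.1686) (27, 24.7233)]
9. shoelace: 39.036

Area of P4's cell: 39.0360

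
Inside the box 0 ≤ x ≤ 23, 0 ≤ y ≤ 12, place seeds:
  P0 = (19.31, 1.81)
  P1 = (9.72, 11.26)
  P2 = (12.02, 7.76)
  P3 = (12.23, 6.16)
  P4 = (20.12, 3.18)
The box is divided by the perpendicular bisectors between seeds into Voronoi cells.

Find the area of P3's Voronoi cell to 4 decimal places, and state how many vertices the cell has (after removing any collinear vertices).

Area of P3's cell: 93.0830 (6 vertices)

1. box [0,23]×[0,12]: [(0, 0) (23, 0) (23, 12) (0, 12)]
2. ⊥bis P3·P0 via (15.77,3.985): [(0, 0) (13.3216, 0) (20.6945, 12) (0, 12)]  |A|=204.0964
3. ⊥bis P3·P1 via (10.975,8.71): [(0, 3.3086) (0, 0) (13.3216, 0) (20.6945, 12) (17.6599, 12)]  |A|=127.3517
4. ⊥bis P3·P2 via (12.125,6.96): [(5.7079, 6.1178) (0, 3.3086) (0, 0) (13.3216, 0) (18.0779, 7.7413)]  |A|=94.2106
5. ⊥bis P3·P4 via (16.175,4.67): [(17.2963, 7.6387) (5.7079, 6.1178) (0, 3.3086) (0, 0) (13.3216, 0) (16.1497, 4.603)]  |A|=93.083
6. canonical 6-gon: [(17.2963, 7.6387) (5.7079, 6.1178) (0, 3.3086) (0, 0) (13.3216, 0) (16.1497, 4.603)]
7. shoelace: 93.083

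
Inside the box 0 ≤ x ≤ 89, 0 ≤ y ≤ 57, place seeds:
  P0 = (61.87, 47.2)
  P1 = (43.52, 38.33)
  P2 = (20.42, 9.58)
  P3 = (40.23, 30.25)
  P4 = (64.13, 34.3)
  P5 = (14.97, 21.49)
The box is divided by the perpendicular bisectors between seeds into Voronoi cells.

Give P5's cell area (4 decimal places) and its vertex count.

1. box [0,89]×[0,57]: [(0, 0) (89, 0) (89, 57) (0, 57)]
2. ⊥bis P5·P0 via (38.42,34.345): [(0, 0) (57.2475, 0) (26.0008, 57) (0, 57)]  |A|=2372.5769
3. ⊥bis P5·P1 via (29.245,29.91): [(0, 0) (46.8872, 0) (13.2662, 57) (0, 57)]  |A|=1714.3706
4. ⊥bis P5·P2 via (17.695,15.535): [(0, 7.4378) (33.467, 22.7522) (13.2662, 57) (0, 57)]  |A|=1056.5166
5. ⊥bis P5·P3 via (27.6,25.87): [(0, 7.4378) (29.3367, 20.8622) (21.8527, 42.4426) (13.2662, 57) (0, 57)]  |A|=1004.8775
6. ⊥bis P5·P4 via (39.55,27.895): [(0, 7.4378) (29.3367, 20.8622) (21.8527, 42.4426) (13.2662, 57) (0, 57)]  |A|=1004.8775
7. canonical 5-gon: [(0, 7.4378) (29.3367, 20.8622) (21.8527, 42.4426) (13.2662, 57) (0, 57)]
8. shoelace: 1004.8775

Area of P5's cell: 1004.8775 (5 vertices)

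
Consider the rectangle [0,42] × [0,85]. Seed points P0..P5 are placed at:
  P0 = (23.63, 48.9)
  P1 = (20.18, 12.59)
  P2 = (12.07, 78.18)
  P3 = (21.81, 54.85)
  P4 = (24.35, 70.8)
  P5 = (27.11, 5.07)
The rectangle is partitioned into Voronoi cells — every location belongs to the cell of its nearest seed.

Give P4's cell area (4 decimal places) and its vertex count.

1. box [0,42]×[0,85]: [(0, 0) (42, 0) (42, 85) (0, 85)]
2. ⊥bis P4·P0 via (23.99,59.85): [(0, 60.6387) (42, 59.2579) (42, 85) (0, 85)]  |A|=1052.1713
3. ⊥bis P4·P1 via (22.265,41.695): [(0, 60.6387) (42, 59.2579) (42, 85) (0, 85)]  |A|=1052.1713
4. ⊥bis P4·P2 via (18.21,74.49): [(9.6942, 60.32) (42, 59.2579) (42, 85) (24.5263, 85)]  |A|=631.4361
5. ⊥bis P4·P3 via (23.08,62.825): [(12.2373, 64.5517) (42, 59.812) (42, 85) (24.5263, 85)]  |A|=553.4853
6. ⊥bis P4·P5 via (25.73,37.935): [(12.2373, 64.5517) (42, 59.812) (42, 85) (24.5263, 85)]  |A|=553.4853
7. canonical 4-gon: [(12.2373, 64.5517) (42, 59.812) (42, 85) (24.5263, 85)]
8. shoelace: 553.4853

Area of P4's cell: 553.4853 (4 vertices)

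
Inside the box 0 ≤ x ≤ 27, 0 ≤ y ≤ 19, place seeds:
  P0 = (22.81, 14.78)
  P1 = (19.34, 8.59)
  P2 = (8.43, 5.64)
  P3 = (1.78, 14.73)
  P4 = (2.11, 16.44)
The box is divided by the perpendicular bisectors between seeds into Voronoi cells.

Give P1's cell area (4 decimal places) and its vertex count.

Area of P1's cell: 161.4340 (5 vertices)

1. box [0,27]×[0,19]: [(0, 0) (27, 0) (27, 19) (0, 19)]
2. ⊥bis P1·P0 via (21.075,11.685): [(0, 0) (27, 0) (27, 8.3636) (8.0261, 19) (0, 19)]  |A|=412.0923
3. ⊥bis P1·P2 via (13.885,7.115): [(15.8089, 0) (27, 0) (27, 8.3636) (11.144, 17.2522)]  |A|=162.842
4. ⊥bis P1·P3 via (10.56,11.66): [(11.742, 15.0405) (15.8089, 0) (27, 0) (27, 8.3636) (12.2906, 16.6094)]  |A|=161.7662
5. ⊥bis P1·P4 via (10.725,12.515): [(11.7918, 14.8564) (15.8089, 0) (27, 0) (27, 8.3636) (12.5294, 16.4755)]  |A|=161.434
6. canonical 5-gon: [(11.7918, 14.8564) (15.8089, 0) (27, 0) (27, 8.3636) (12.5294, 16.4755)]
7. shoelace: 161.434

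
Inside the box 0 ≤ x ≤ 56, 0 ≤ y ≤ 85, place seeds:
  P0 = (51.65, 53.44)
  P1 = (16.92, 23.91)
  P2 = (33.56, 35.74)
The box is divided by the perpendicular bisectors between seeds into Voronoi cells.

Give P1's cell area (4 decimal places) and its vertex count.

1. box [0,56]×[0,85]: [(0, 0) (56, 0) (56, 85) (0, 85)]
2. ⊥bis P1·P0 via (34.285,38.675): [(0, 78.9973) (0, 0) (56, 0) (56, 13.1362)]  |A|=2579.7374
3. ⊥bis P1·P2 via (25.24,29.825): [(0, 65.3274) (0, 0) (46.4437, 0)]  |A|=1517.0238
4. canonical 3-gon: [(0, 65.3274) (0, 0) (46.4437, 0)]
5. shoelace: 1517.0238

Area of P1's cell: 1517.0238 (3 vertices)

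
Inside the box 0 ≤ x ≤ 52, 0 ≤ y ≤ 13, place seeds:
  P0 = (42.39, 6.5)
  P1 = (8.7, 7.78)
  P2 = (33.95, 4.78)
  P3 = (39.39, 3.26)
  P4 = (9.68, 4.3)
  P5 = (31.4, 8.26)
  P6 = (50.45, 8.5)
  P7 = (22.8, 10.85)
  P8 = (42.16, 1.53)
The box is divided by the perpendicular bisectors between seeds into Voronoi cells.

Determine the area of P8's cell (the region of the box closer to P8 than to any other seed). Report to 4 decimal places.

1. box [0,52]×[0,13]: [(0, 0) (52, 0) (52, 13) (0, 13)]
2. ⊥bis P8·P0 via (42.275,4.015): [(0, 5.9714) (0, 0) (52, 0) (52, 3.5649)]  |A|=247.9448
3. ⊥bis P8·P1 via (25.43,4.655): [(25.4558, 4.7934) (24.5605, 0) (52, 0) (52, 3.5649)]  |A|=113.0779
4. ⊥bis P8·P2 via (38.055,3.155): [(38.4652, 4.1913) (36.8061, 0) (52, 0) (52, 3.5649)]  |A|=55.9666
5. ⊥bis P8·P3 via (40.775,2.395): [(41.8005, 4.037) (39.2792, 0) (52, 0) (52, 3.5649)]  |A|=43.857
6. ⊥bis P8·P4 via (25.92,2.915): [(41.8005, 4.037) (39.2792, 0) (52, 0) (52, 3.5649)]  |A|=43.857
7. ⊥bis P8·P5 via (36.78,4.895): [(41.8005, 4.037) (39.2792, 0) (52, 0) (52, 3.5649)]  |A|=43.857
8. ⊥bis P8·P6 via (46.305,5.015): [(47.343, 3.7805) (41.8005, 4.037) (39.2792, 0) (50.5215, 0)]  |A|=32.7612
9. ⊥bis P8·P7 via (32.48,6.19): [(47.343, 3.7805) (41.8005, 4.037) (39.2792, 0) (50.5215, 0)]  |A|=32.7612
10. canonical 4-gon: [(47.343, 3.7805) (41.8005, 4.037) (39.2792, 0) (50.5215, 0)]
11. shoelace: 32.7612

Area of P8's cell: 32.7612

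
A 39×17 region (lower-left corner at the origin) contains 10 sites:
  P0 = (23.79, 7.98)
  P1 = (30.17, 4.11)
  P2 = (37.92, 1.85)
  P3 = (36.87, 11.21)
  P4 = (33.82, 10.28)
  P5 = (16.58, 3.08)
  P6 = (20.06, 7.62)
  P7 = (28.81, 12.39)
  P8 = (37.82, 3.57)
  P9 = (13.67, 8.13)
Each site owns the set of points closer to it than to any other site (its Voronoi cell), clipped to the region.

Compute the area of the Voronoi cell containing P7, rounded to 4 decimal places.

1. box [0,39]×[0,17]: [(0, 0) (39, 0) (39, 17) (0, 17)]
2. ⊥bis P7·P0 via (26.3,10.185): [(35.2474, 0) (39, 0) (39, 17) (20.3131, 17)]  |A|=190.7358
3. ⊥bis P7·P1 via (29.49,8.25): [(28.1878, 8.0361) (39, 9.812) (39, 17) (20.3131, 17)]  |A|=122.6126
4. ⊥bis P7·P2 via (33.365,7.12): [(28.1878, 8.0361) (35.8883, 9.3009) (39, 11.9905) (39, 17) (20.3131, 17)]  |A|=119.2232
5. ⊥bis P7·P3 via (32.84,11.8): [(28.1878, 8.0361) (32.39, 8.7263) (33.6013, 17) (20.3131, 17)]  |A|=76.5228
6. ⊥bis P7·P4 via (31.315,11.335): [(28.1878, 8.0361) (30.0548, 8.3428) (33.5482, 16.6376) (33.6013, 17) (20.3131, 17)]  |A|=67.5077
7. ⊥bis P7·P5 via (22.695,7.735): [(28.1878, 8.0361) (30.0548, 8.3428) (33.5482, 16.6376) (33.6013, 17) (20.3131, 17)]  |A|=67.5077
8. ⊥bis P7·P6 via (24.435,10.005): [(21.1264, 16.0742) (28.1878, 8.0361) (30.0548, 8.3428) (33.5482, 16.6376) (33.6013, 17) (20.6217, 17)]  |A|=67.3648
9. ⊥bis P7·P8 via (33.315,7.98): [(21.1264, 16.0742) (28.1878, 8.0361) (30.0548, 8.3428) (33.5482, 16.6376) (33.6013, 17) (20.6217, 17)]  |A|=67.3648
10. ⊥bis P7·P9 via (21.24,10.26): [(21.1264, 16.0742) (28.1878, 8.0361) (30.0548, 8.3428) (33.5482, 16.6376) (33.6013, 17) (20.6217, 17)]  |A|=67.3648
11. canonical 6-gon: [(21.1264, 16.0742) (28.1878, 8.0361) (30.0548, 8.3428) (33.5482, 16.6376) (33.6013, 17) (20.6217, 17)]
12. shoelace: 67.3648

Area of P7's cell: 67.3648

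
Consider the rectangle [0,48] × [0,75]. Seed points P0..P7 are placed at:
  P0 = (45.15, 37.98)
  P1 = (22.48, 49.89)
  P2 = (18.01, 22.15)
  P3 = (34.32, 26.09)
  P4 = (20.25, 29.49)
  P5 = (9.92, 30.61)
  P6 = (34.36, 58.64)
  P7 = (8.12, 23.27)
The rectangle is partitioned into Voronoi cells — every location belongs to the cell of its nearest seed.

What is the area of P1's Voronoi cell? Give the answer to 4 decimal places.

1. box [0,48]×[0,75]: [(0, 0) (48, 0) (48, 75) (0, 75)]
2. ⊥bis P1·P0 via (33.815,43.935): [(0, 0) (10.7331, 0) (48, 70.9353) (48, 75) (0, 75)]  |A|=2278.2313
3. ⊥bis P1·P2 via (20.245,36.02): [(0, 39.2823) (28.9222, 34.6218) (48, 70.9353) (48, 75) (0, 75)]  |A|=1524.3672
4. ⊥bis P1·P3 via (28.4,37.99): [(0, 39.2823) (23.4137, 35.5094) (31.5026, 39.5335) (48, 70.9353) (48, 75) (0, 75)]  |A|=1509.6939
5. ⊥bis P1·P4 via (21.365,39.69): [(0, 42.0255) (29.9343, 38.7533) (31.5026, 39.5335) (48, 70.9353) (48, 75) (0, 75)]  |A|=1418.3598
6. ⊥bis P1·P5 via (16.2,40.25): [(0, 50.8035) (16.1915, 40.2555) (29.9343, 38.7533) (31.5026, 39.5335) (48, 70.9353) (48, 75) (0, 75)]  |A|=1347.2949
7. ⊥bis P1·P6 via (28.42,54.265): [(0, 50.8035) (16.1915, 40.2555) (29.9343, 38.7533) (31.5026, 39.5335) (34.7365, 45.689) (13.148, 75) (0, 75)]  |A|=809.5658
8. ⊥bis P1·P7 via (15.3,36.58): [(0, 50.8035) (16.1915, 40.2555) (29.9343, 38.7533) (31.5026, 39.5335) (34.7365, 45.689) (13.148, 75) (0, 75)]  |A|=809.5658
9. canonical 7-gon: [(0, 50.8035) (16.1915, 40.2555) (29.9343, 38.7533) (31.5026, 39.5335) (34.7365, 45.689) (13.148, 75) (0, 75)]
10. shoelace: 809.5658

Area of P1's cell: 809.5658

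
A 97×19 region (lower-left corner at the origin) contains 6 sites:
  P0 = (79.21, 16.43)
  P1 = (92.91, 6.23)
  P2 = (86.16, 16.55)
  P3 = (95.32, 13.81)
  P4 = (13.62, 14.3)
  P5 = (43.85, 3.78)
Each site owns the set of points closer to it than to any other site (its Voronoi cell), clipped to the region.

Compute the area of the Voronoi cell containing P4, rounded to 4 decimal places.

Area of P4's cell: 549.0065

1. box [0,97]×[0,19]: [(0, 0) (97, 0) (97, 19) (0, 19)]
2. ⊥bis P4·P0 via (46.415,15.365): [(0, 0) (46.914, 0) (46.297, 19) (0, 19)]  |A|=885.5038
3. ⊥bis P4·P1 via (53.265,10.265): [(0, 0) (46.914, 0) (46.297, 19) (0, 19)]  |A|=885.5038
4. ⊥bis P4·P2 via (49.89,15.425): [(0, 0) (46.914, 0) (46.297, 19) (0, 19)]  |A|=885.5038
5. ⊥bis P4·P3 via (54.47,14.055): [(0, 0) (46.914, 0) (46.297, 19) (0, 19)]  |A|=885.5038
6. ⊥bis P4·P5 via (28.735,9.04): [(0, 0) (25.5891, 0) (32.2011, 19) (0, 19)]  |A|=549.0065
7. canonical 4-gon: [(0, 0) (25.5891, 0) (32.2011, 19) (0, 19)]
8. shoelace: 549.0065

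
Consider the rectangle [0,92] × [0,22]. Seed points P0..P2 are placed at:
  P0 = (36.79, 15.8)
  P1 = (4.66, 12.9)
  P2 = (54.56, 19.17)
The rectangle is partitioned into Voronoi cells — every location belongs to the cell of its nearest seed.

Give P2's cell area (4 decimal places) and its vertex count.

Area of P2's cell: 992.0933 (4 vertices)

1. box [0,92]×[0,22]: [(0, 0) (92, 0) (92, 22) (0, 22)]
2. ⊥bis P2·P0 via (45.675,17.485): [(48.991, 0) (92, 0) (92, 22) (44.8188, 22)]  |A|=992.0933
3. ⊥bis P2·P1 via (29.61,16.035): [(48.991, 0) (92, 0) (92, 22) (44.8188, 22)]  |A|=992.0933
4. canonical 4-gon: [(48.991, 0) (92, 0) (92, 22) (44.8188, 22)]
5. shoelace: 992.0933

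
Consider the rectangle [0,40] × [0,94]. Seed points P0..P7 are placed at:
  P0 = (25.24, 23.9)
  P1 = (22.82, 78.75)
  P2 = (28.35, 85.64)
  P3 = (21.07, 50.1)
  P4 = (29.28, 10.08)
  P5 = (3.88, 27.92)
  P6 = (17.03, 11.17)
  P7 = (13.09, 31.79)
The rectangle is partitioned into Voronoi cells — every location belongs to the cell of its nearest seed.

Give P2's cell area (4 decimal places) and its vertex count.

1. box [0,40]×[0,94]: [(0, 0) (40, 0) (40, 94) (0, 94)]
2. ⊥bis P2·P0 via (26.795,54.77): [(0, 56.1197) (40, 54.1048) (40, 94) (0, 94)]  |A|=1555.5087
3. ⊥bis P2·P1 via (25.585,82.195): [(40, 70.6253) (40, 94) (10.8768, 94)]  |A|=340.3727
4. ⊥bis P2·P3 via (24.71,67.87): [(40, 70.6253) (40, 94) (10.8768, 94)]  |A|=340.3727
5. ⊥bis P2·P4 via (28.815,47.86): [(40, 70.6253) (40, 94) (10.8768, 94)]  |A|=340.3727
6. ⊥bis P2·P5 via (16.115,56.78): [(40, 70.6253) (40, 94) (10.8768, 94)]  |A|=340.3727
7. ⊥bis P2·P6 via (22.69,48.405): [(40, 70.6253) (40, 94) (10.8768, 94)]  |A|=340.3727
8. ⊥bis P2·P7 via (20.72,58.715): [(40, 70.6253) (40, 94) (10.8768, 94)]  |A|=340.3727
9. canonical 3-gon: [(40, 70.6253) (40, 94) (10.8768, 94)]
10. shoelace: 340.3727

Area of P2's cell: 340.3727 (3 vertices)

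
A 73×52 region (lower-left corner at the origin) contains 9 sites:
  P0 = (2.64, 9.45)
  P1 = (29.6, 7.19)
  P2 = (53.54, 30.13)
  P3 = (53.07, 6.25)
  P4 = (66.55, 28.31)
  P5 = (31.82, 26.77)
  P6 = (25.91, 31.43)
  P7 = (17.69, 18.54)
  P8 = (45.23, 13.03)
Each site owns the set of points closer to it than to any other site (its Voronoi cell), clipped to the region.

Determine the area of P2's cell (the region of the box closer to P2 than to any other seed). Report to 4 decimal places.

Area of P2's cell: 604.3469

1. box [0,73]×[0,52]: [(0, 0) (73, 0) (73, 52) (0, 52)]
2. ⊥bis P2·P0 via (28.09,19.79): [(36.1304, 0) (73, 0) (73, 52) (15.0035, 52)]  |A|=2466.5181
3. ⊥bis P2·P1 via (41.57,18.66): [(18.9644, 42.2511) (59.4506, 0) (73, 0) (73, 52) (15.0035, 52)]  |A|=1973.868
4. ⊥bis P2·P3 via (53.305,18.19): [(18.9644, 42.2511) (41.8035, 18.4164) (73, 17.8024) (73, 52) (15.0035, 52)]  |A|=1571.416
5. ⊥bis P2·P4 via (60.045,29.22): [(18.9644, 42.2511) (41.8035, 18.4164) (58.4877, 18.088) (63.2317, 52) (15.0035, 52)]  |A|=1157.6426
6. ⊥bis P2·P5 via (42.68,28.45): [(44.2396, 18.3684) (58.4877, 18.088) (63.2317, 52) (39.0369, 52)]  |A|=649.112
7. ⊥bis P2·P6 via (39.725,30.78): [(40.3301, 43.6405) (44.2396, 18.3684) (58.4877, 18.088) (63.2317, 52) (40.7234, 52)]  |A|=642.0628
8. ⊥bis P2·P7 via (35.615,24.335): [(40.3301, 43.6405) (44.2396, 18.3684) (58.4877, 18.088) (63.2317, 52) (40.7234, 52)]  |A|=642.0628
9. ⊥bis P2·P8 via (49.385,21.58): [(40.3301, 43.6405) (43.2841, 24.5448) (56.4898, 18.1273) (58.4877, 18.088) (63.2317, 52) (40.7234, 52)]  |A|=604.3469
10. canonical 6-gon: [(40.3301, 43.6405) (43.2841, 24.5448) (56.4898, 18.1273) (58.4877, 18.088) (63.2317, 52) (40.7234, 52)]
11. shoelace: 604.3469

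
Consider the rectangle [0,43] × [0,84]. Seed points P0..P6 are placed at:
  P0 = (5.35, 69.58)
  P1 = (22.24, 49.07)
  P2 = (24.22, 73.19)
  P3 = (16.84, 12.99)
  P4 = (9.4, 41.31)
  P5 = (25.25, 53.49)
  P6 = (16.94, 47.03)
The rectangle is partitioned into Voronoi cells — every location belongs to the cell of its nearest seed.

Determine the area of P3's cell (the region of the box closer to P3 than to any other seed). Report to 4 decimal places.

1. box [0,43]×[0,84]: [(0, 0) (43, 0) (43, 84) (0, 84)]
2. ⊥bis P3·P0 via (11.095,41.285): [(0, 39.0323) (0, 0) (43, 0) (43, 47.763)]  |A|=1866.0979
3. ⊥bis P3·P1 via (19.54,31.03): [(0, 33.9545) (0, 0) (43, 0) (43, 27.5188)]  |A|=1321.676
4. ⊥bis P3·P2 via (20.53,43.09): [(0, 33.9545) (0, 0) (43, 0) (43, 27.5188)]  |A|=1321.676
5. ⊥bis P3·P4 via (13.12,27.15): [(24.8589, 30.2339) (0, 23.7032) (0, 0) (43, 0) (43, 27.5188)]  |A|=1194.2584
6. ⊥bis P3·P5 via (21.045,33.24): [(24.8589, 30.2339) (0, 23.7032) (0, 0) (43, 0) (43, 27.5188)]  |A|=1194.2584
7. ⊥bis P3·P6 via (16.89,30.01): [(26.5446, 29.9816) (23.9278, 29.9893) (0, 23.7032) (0, 0) (43, 0) (43, 27.5188)]  |A|=1193.9348
8. canonical 6-gon: [(26.5446, 29.9816) (23.9278, 29.9893) (0, 23.7032) (0, 0) (43, 0) (43, 27.5188)]
9. shoelace: 1193.9348

Area of P3's cell: 1193.9348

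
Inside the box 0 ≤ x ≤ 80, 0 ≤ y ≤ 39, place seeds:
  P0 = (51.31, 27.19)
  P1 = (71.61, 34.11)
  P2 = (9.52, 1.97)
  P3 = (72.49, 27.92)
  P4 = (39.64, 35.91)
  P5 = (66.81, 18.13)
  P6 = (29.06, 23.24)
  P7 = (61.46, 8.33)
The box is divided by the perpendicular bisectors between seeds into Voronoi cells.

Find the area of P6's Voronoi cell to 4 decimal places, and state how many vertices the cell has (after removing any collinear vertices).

1. box [0,80]×[0,39]: [(0, 0) (80, 0) (80, 39) (0, 39)]
2. ⊥bis P6·P0 via (40.185,25.215): [(0, 0) (44.6614, 0) (37.7378, 39) (0, 39)]  |A|=1606.7833
3. ⊥bis P6·P1 via (50.335,28.675): [(0, 0) (44.6614, 0) (37.7378, 39) (0, 39)]  |A|=1606.7833
4. ⊥bis P6·P2 via (19.29,12.605): [(0, 30.326) (33.011, 0) (44.6614, 0) (37.7378, 39) (0, 39)]  |A|=1106.2368
5. ⊥bis P6·P3 via (50.775,25.58): [(0, 30.326) (33.011, 0) (44.6614, 0) (37.7378, 39) (0, 39)]  |A|=1106.2368
6. ⊥bis P6·P4 via (34.35,29.575): [(0, 30.326) (33.011, 0) (44.6614, 0) (40.2918, 24.6133) (23.0632, 39) (0, 39)]  |A|=1000.6774
7. ⊥bis P6·P5 via (47.935,20.685): [(0, 30.326) (33.011, 0) (44.6614, 0) (40.2918, 24.6133) (23.0632, 39) (0, 39)]  |A|=1000.6774
8. ⊥bis P6·P7 via (45.26,15.785): [(0, 30.326) (33.011, 0) (37.996, 0) (42.8058, 10.452) (40.2918, 24.6133) (23.0632, 39) (0, 39)]  |A|=965.844
9. canonical 7-gon: [(0, 30.326) (33.011, 0) (37.996, 0) (42.8058, 10.452) (40.2918, 24.6133) (23.0632, 39) (0, 39)]
10. shoelace: 965.844

Area of P6's cell: 965.8440 (7 vertices)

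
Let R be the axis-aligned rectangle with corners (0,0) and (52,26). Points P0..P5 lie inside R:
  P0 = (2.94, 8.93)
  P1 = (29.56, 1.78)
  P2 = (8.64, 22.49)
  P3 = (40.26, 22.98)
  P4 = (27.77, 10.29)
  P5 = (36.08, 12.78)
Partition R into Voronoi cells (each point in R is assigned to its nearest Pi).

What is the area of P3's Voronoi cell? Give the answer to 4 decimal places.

1. box [0,52]×[0,26]: [(0, 0) (52, 0) (52, 26) (0, 26)]
2. ⊥bis P3·P0 via (21.6,15.955): [(27.6066, 0) (52, 0) (52, 26) (17.8183, 26)]  |A|=761.4755
3. ⊥bis P3·P1 via (34.91,12.38): [(20.1393, 19.835) (52, 3.7544) (52, 26) (17.8183, 26)]  |A|=459.7451
4. ⊥bis P3·P2 via (24.45,22.735): [(24.5293, 17.6193) (52, 3.7544) (52, 26) (24.3994, 26)]  |A|=421.2073
5. ⊥bis P3·P4 via (34.015,16.635): [(41.9464, 8.8286) (52, 3.7544) (52, 26) (24.5, 26)]  |A|=347.9306
6. ⊥bis P3·P5 via (38.17,17.88): [(28.8835, 21.6857) (52, 12.2124) (52, 26) (24.5, 26)]  |A|=218.6827
7. canonical 4-gon: [(28.8835, 21.6857) (52, 12.2124) (52, 26) (24.5, 26)]
8. shoelace: 218.6827

Area of P3's cell: 218.6827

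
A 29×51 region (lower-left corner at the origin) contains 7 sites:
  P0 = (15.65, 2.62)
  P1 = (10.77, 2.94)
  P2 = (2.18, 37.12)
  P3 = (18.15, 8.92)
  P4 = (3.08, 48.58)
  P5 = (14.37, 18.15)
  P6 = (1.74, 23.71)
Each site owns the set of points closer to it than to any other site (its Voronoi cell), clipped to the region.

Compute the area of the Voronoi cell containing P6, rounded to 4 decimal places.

Area of P6's cell: 150.9500

1. box [0,29]×[0,51]: [(0, 0) (29, 0) (29, 51) (0, 51)]
2. ⊥bis P6·P0 via (8.695,13.165): [(0, 7.4302) (29, 26.5572) (29, 51) (0, 51)]  |A|=986.1823
3. ⊥bis P6·P1 via (6.255,13.325): [(0, 10.6056) (14.1259, 16.747) (29, 26.5572) (29, 51) (0, 51)]  |A|=963.7548
4. ⊥bis P6·P2 via (1.96,30.415): [(0, 30.4793) (0, 10.6056) (14.1259, 16.747) (29, 26.5572) (29, 29.5278)]  |A|=354.8576
5. ⊥bis P6·P3 via (9.945,16.315): [(22.0587, 29.7555) (0, 30.4793) (0, 10.6056) (7.8914, 14.0364)]  |A|=256.9139
6. ⊥bis P6·P4 via (2.41,36.145): [(22.0587, 29.7555) (0, 30.4793) (0, 10.6056) (7.8914, 14.0364)]  |A|=256.9139
7. ⊥bis P6·P5 via (8.055,20.93): [(12.0843, 30.0828) (0, 30.4793) (0, 10.6056) (4.3407, 12.4928)]  |A|=150.95
8. canonical 4-gon: [(12.0843, 30.0828) (0, 30.4793) (0, 10.6056) (4.3407, 12.4928)]
9. shoelace: 150.95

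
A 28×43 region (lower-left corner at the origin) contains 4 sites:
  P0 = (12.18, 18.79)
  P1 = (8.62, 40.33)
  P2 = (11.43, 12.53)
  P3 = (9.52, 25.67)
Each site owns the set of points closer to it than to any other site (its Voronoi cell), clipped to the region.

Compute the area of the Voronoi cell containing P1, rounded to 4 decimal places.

1. box [0,28]×[0,43]: [(0, 0) (28, 0) (28, 43) (0, 43)]
2. ⊥bis P1·P0 via (10.4,29.56): [(0, 27.8412) (28, 32.4688) (28, 43) (0, 43)]  |A|=359.6604
3. ⊥bis P1·P2 via (10.025,26.43): [(0, 27.8412) (28, 32.4688) (28, 43) (0, 43)]  |A|=359.6604
4. ⊥bis P1·P3 via (9.07,33): [(0, 32.4432) (28, 34.1621) (28, 43) (0, 43)]  |A|=271.5255
5. canonical 4-gon: [(0, 32.4432) (28, 34.1621) (28, 43) (0, 43)]
6. shoelace: 271.5255

Area of P1's cell: 271.5255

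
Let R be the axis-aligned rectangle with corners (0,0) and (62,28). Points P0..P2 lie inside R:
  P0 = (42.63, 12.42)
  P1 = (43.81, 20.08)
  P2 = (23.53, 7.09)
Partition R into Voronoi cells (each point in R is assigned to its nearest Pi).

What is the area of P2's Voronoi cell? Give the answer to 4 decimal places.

1. box [0,62]×[0,28]: [(0, 0) (62, 0) (62, 28) (0, 28)]
2. ⊥bis P2·P0 via (33.08,9.755): [(0, 0) (35.8022, 0) (27.9886, 28) (0, 28)]  |A|=893.0712
3. ⊥bis P2·P1 via (33.67,13.585): [(0, 0) (35.8022, 0) (30.7306, 18.174) (24.4367, 28) (0, 28)]  |A|=875.6208
4. canonical 5-gon: [(0, 0) (35.8022, 0) (30.7306, 18.174) (24.4367, 28) (0, 28)]
5. shoelace: 875.6208

Area of P2's cell: 875.6208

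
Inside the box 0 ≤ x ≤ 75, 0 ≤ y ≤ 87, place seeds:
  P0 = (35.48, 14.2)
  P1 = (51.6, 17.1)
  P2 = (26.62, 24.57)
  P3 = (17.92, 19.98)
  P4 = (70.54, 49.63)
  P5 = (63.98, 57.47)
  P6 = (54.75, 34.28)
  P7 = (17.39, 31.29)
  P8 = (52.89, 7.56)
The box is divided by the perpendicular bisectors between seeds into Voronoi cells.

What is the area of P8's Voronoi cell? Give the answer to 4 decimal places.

Area of P8's cell: 433.1119

1. box [0,75]×[0,87]: [(0, 0) (75, 0) (75, 87) (0, 87)]
2. ⊥bis P8·P0 via (44.185,10.88): [(40.0355, 0) (75, 0) (75, 87) (73.2164, 87)]  |A|=1598.543
3. ⊥bis P8·P1 via (52.245,12.33): [(44.3298, 11.2597) (40.0355, 0) (75, 0) (75, 15.4069)]  |A|=433.1119
4. ⊥bis P8·P2 via (39.755,16.065): [(44.3298, 11.2597) (40.0355, 0) (75, 0) (75, 15.4069)]  |A|=433.1119
5. ⊥bis P8·P3 via (35.405,13.77): [(44.3298, 11.2597) (40.0355, 0) (75, 0) (75, 15.4069)]  |A|=433.1119
6. ⊥bis P8·P4 via (61.715,28.595): [(44.3298, 11.2597) (40.0355, 0) (75, 0) (75, 15.4069)]  |A|=433.1119
7. ⊥bis P8·P5 via (58.435,32.515): [(44.3298, 11.2597) (40.0355, 0) (75, 0) (75, 15.4069)]  |A|=433.1119
8. ⊥bis P8·P6 via (53.82,20.92): [(44.3298, 11.2597) (40.0355, 0) (75, 0) (75, 15.4069)]  |A|=433.1119
9. ⊥bis P8·P7 via (35.14,19.425): [(44.3298, 11.2597) (40.0355, 0) (75, 0) (75, 15.4069)]  |A|=433.1119
10. canonical 4-gon: [(44.3298, 11.2597) (40.0355, 0) (75, 0) (75, 15.4069)]
11. shoelace: 433.1119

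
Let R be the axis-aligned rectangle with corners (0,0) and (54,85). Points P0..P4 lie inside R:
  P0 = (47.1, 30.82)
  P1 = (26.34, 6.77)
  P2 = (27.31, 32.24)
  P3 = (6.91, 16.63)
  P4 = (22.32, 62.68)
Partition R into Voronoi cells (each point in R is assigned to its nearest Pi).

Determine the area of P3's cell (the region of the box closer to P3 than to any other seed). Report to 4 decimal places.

1. box [0,54]×[0,85]: [(0, 0) (54, 0) (54, 85) (0, 85)]
2. ⊥bis P3·P0 via (27.005,23.725): [(0, 0) (35.3817, 0) (5.3705, 85) (0, 85)]  |A|=1731.9648
3. ⊥bis P3·P1 via (16.625,11.7): [(0, 0) (10.6877, 0) (25.2499, 28.696) (5.3705, 85) (0, 85)]  |A|=1377.6552
4. ⊥bis P3·P2 via (17.11,24.435): [(0, 46.7953) (0, 0) (10.6877, 0) (20.704, 19.7381)]  |A|=589.9031
5. ⊥bis P3·P4 via (14.615,39.655): [(2.3139, 43.7714) (0, 44.5457) (0, 0) (10.6877, 0) (20.704, 19.7381)]  |A|=587.3005
6. canonical 5-gon: [(2.3139, 43.7714) (0, 44.5457) (0, 0) (10.6877, 0) (20.704, 19.7381)]
7. shoelace: 587.3005

Area of P3's cell: 587.3005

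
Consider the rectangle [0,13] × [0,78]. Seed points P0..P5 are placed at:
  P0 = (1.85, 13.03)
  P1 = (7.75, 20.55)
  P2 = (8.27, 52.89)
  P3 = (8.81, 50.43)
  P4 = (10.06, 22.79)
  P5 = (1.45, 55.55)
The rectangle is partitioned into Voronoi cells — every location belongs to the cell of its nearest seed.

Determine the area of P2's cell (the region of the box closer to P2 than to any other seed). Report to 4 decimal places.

Area of P2's cell: 107.5023

1. box [0,13]×[0,78]: [(0, 0) (13, 0) (13, 78) (0, 78)]
2. ⊥bis P2·P0 via (5.06,32.96): [(0, 33.775) (13, 31.6812) (13, 78) (0, 78)]  |A|=588.5351
3. ⊥bis P2·P1 via (8.01,36.72): [(0, 36.8488) (13, 36.6398) (13, 78) (0, 78)]  |A|=536.3244
4. ⊥bis P2·P3 via (8.54,51.66): [(0, 49.7854) (13, 52.639) (13, 78) (0, 78)]  |A|=348.2415
5. ⊥bis P2·P4 via (9.165,37.84): [(0, 49.7854) (13, 52.639) (13, 78) (0, 78)]  |A|=348.2415
6. ⊥bis P2·P5 via (4.86,54.22): [(3.4235, 50.5369) (13, 52.639) (13, 75.0902)]  |A|=107.5023
7. canonical 3-gon: [(3.4235, 50.5369) (13, 52.639) (13, 75.0902)]
8. shoelace: 107.5023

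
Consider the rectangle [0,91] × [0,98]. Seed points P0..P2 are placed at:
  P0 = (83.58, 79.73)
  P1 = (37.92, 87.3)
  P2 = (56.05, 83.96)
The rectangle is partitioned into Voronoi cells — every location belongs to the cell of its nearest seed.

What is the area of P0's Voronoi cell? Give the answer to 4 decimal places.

Area of P0's cell: 2570.7020

1. box [0,91]×[0,98]: [(0, 0) (91, 0) (91, 98) (0, 98)]
2. ⊥bis P0·P1 via (60.75,83.515): [(46.904, 0) (91, 0) (91, 98) (63.1515, 98)]  |A|=3525.2818
3. ⊥bis P0·P2 via (69.815,81.845): [(57.2395, 0) (91, 0) (91, 98) (72.2972, 98)]  |A|=2570.702
4. canonical 4-gon: [(57.2395, 0) (91, 0) (91, 98) (72.2972, 98)]
5. shoelace: 2570.702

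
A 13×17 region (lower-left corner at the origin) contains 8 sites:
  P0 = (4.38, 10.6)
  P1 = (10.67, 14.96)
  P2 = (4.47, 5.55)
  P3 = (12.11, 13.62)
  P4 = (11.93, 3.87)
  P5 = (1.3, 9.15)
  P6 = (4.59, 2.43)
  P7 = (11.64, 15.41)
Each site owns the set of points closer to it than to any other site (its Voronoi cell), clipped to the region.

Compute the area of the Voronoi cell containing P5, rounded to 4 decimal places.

Area of P5's cell: 20.4954

1. box [0,13]×[0,17]: [(0, 0) (13, 0) (13, 17) (0, 17)]
2. ⊥bis P5·P0 via (2.84,9.875): [(0, 15.9076) (0, 0) (7.4889, 0)]  |A|=59.5654
3. ⊥bis P5·P1 via (5.985,12.055): [(0, 15.9076) (0, 0) (7.4889, 0)]  |A|=59.5654
4. ⊥bis P5·P2 via (2.885,7.35): [(3.6935, 8.062) (0, 15.9076) (0, 4.8096)]  |A|=20.4954
5. ⊥bis P5·P3 via (6.705,11.385): [(3.6935, 8.062) (0, 15.9076) (0, 4.8096)]  |A|=20.4954
6. ⊥bis P5·P4 via (6.615,6.51): [(3.6935, 8.062) (0, 15.9076) (0, 4.8096)]  |A|=20.4954
7. ⊥bis P5·P6 via (2.945,5.79): [(3.6935, 8.062) (0, 15.9076) (0, 4.8096)]  |A|=20.4954
8. ⊥bis P5·P7 via (6.47,12.28): [(3.6935, 8.062) (0, 15.9076) (0, 4.8096)]  |A|=20.4954
9. canonical 3-gon: [(3.6935, 8.062) (0, 15.9076) (0, 4.8096)]
10. shoelace: 20.4954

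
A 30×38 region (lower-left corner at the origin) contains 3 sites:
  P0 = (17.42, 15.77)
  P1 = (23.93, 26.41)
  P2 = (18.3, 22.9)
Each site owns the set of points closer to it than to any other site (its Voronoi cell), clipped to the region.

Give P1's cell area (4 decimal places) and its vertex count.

Area of P1's cell: 224.8933 (4 vertices)

1. box [0,30]×[0,38]: [(0, 0) (30, 0) (30, 38) (0, 38)]
2. ⊥bis P1·P0 via (20.675,21.09): [(0, 33.7398) (30, 15.3846) (30, 38) (0, 38)]  |A|=403.1339
3. ⊥bis P1·P2 via (21.115,24.655): [(24.9796, 18.4563) (30, 15.3846) (30, 38) (12.7951, 38)]  |A|=224.8933
4. canonical 4-gon: [(24.9796, 18.4563) (30, 15.3846) (30, 38) (12.7951, 38)]
5. shoelace: 224.8933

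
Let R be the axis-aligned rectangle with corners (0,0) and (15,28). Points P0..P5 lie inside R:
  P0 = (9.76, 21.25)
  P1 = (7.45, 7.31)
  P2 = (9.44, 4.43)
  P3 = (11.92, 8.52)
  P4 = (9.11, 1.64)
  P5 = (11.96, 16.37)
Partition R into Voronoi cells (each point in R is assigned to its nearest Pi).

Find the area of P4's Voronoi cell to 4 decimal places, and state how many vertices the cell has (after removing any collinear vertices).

1. box [0,15]×[0,28]: [(0, 0) (15, 0) (15, 28) (0, 28)]
2. ⊥bis P4·P0 via (9.435,11.445): [(0, 11.7577) (0, 0) (15, 0) (15, 11.2605)]  |A|=172.6371
3. ⊥bis P4·P1 via (8.28,4.475): [(0, 2.0509) (0, 0) (15, 0) (15, 6.4424)]  |A|=63.6996
4. ⊥bis P4·P2 via (9.275,3.035): [(5.0631, 3.5332) (0, 2.0509) (0, 0) (15, 0) (15, 2.3578)]  |A|=43.4056
5. ⊥bis P4·P3 via (10.515,5.08): [(5.0631, 3.5332) (0, 2.0509) (0, 0) (15, 0) (15, 2.3578)]  |A|=43.4056
6. ⊥bis P4·P5 via (10.535,9.005): [(5.0631, 3.5332) (0, 2.0509) (0, 0) (15, 0) (15, 2.3578)]  |A|=43.4056
7. canonical 5-gon: [(5.0631, 3.5332) (0, 2.0509) (0, 0) (15, 0) (15, 2.3578)]
8. shoelace: 43.4056

Area of P4's cell: 43.4056 (5 vertices)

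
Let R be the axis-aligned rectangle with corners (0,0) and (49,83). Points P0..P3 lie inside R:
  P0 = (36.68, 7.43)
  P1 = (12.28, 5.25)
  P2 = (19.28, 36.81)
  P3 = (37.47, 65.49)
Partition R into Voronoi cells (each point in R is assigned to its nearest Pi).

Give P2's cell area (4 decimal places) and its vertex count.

Area of P2's cell: 1422.5977 (5 vertices)

1. box [0,49]×[0,83]: [(0, 0) (49, 0) (49, 83) (0, 83)]
2. ⊥bis P2·P0 via (27.98,22.12): [(0, 5.5491) (49, 34.5689) (49, 83) (0, 83)]  |A|=3084.1087
3. ⊥bis P2·P1 via (15.78,21.03): [(0, 24.53) (23.3169, 19.3583) (49, 34.5689) (49, 83) (0, 83)]  |A|=2862.8214
4. ⊥bis P2·P3 via (28.375,51.15): [(0, 69.1466) (0, 24.53) (23.3169, 19.3583) (49, 34.5689) (49, 38.0688)]  |A|=1422.5977
5. canonical 5-gon: [(0, 69.1466) (0, 24.53) (23.3169, 19.3583) (49, 34.5689) (49, 38.0688)]
6. shoelace: 1422.5977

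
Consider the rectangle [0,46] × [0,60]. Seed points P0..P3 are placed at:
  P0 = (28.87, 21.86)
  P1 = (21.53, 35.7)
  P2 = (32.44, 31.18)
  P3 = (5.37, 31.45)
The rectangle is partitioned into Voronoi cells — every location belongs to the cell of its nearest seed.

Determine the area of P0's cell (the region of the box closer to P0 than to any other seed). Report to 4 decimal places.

Area of P0's cell: 871.1864

1. box [0,46]×[0,60]: [(0, 0) (46, 0) (46, 60) (0, 60)]
2. ⊥bis P0·P1 via (25.2,28.78): [(0, 15.4153) (0, 0) (46, 0) (46, 39.8112)]  |A|=1270.2089
3. ⊥bis P0·P2 via (30.655,26.52): [(25.0134, 28.681) (0, 15.4153) (0, 0) (46, 0) (46, 20.6421)]  |A|=1069.0617
4. ⊥bis P0·P3 via (17.12,26.655): [(25.0134, 28.681) (15.995, 23.8981) (6.2425, 0) (46, 0) (46, 20.6421)]  |A|=871.1864
5. canonical 5-gon: [(25.0134, 28.681) (15.995, 23.8981) (6.2425, 0) (46, 0) (46, 20.6421)]
6. shoelace: 871.1864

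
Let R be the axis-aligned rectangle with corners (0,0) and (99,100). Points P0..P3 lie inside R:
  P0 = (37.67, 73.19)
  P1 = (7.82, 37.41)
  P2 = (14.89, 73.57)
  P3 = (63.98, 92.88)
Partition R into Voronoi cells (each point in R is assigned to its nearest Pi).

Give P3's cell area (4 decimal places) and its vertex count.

Area of P3's cell: 2475.5456 (3 vertices)

1. box [0,99]×[0,100]: [(0, 0) (99, 0) (99, 100) (0, 100)]
2. ⊥bis P3·P0 via (50.825,83.035): [(99, 18.663) (99, 100) (38.1287, 100)]  |A|=2475.5456
3. ⊥bis P3·P1 via (35.9,65.145): [(99, 18.663) (99, 100) (38.1287, 100)]  |A|=2475.5456
4. ⊥bis P3·P2 via (39.435,83.225): [(99, 18.663) (99, 100) (38.1287, 100)]  |A|=2475.5456
5. canonical 3-gon: [(99, 18.663) (99, 100) (38.1287, 100)]
6. shoelace: 2475.5456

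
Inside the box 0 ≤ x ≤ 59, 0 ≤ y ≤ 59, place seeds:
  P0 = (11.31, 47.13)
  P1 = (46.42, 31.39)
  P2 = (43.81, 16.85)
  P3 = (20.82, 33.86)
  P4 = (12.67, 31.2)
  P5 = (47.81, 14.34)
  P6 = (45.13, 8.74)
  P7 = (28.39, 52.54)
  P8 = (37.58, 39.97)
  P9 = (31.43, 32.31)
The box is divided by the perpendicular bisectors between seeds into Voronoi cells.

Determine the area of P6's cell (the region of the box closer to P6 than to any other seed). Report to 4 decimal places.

Area of P6's cell: 411.7037

1. box [0,59]×[0,59]: [(0, 0) (59, 0) (59, 59) (0, 59)]
2. ⊥bis P6·P0 via (28.22,27.935): [(0, 3.0743) (0, 0) (59, 0) (59, 55.0509)]  |A|=1714.695
3. ⊥bis P6·P1 via (45.775,20.065): [(20.895, 21.482) (0, 3.0743) (0, 0) (59, 0) (59, 19.3118)]  |A|=1033.776
4. ⊥bis P6·P2 via (44.47,12.795): [(3.4567, 6.1196) (0, 3.0743) (0, 0) (59, 0) (59, 15.1599)]  |A|=606.8578
5. ⊥bis P6·P3 via (32.975,21.3): [(20.0855, 8.8261) (10.9653, 0) (59, 0) (59, 15.1599)]  |A|=506.9508
6. ⊥bis P6·P4 via (28.9,19.97): [(21.3293, 9.0286) (15.0822, 0) (59, 0) (59, 15.1599)]  |A|=483.8001
7. ⊥bis P6·P5 via (46.47,11.54): [(44.0056, 12.7194) (21.3293, 9.0286) (15.0822, 0) (59, 0) (59, 5.5435)]  |A|=411.7037
8. ⊥bis P6·P7 via (36.76,30.64): [(44.0056, 12.7194) (21.3293, 9.0286) (15.0822, 0) (59, 0) (59, 5.5435)]  |A|=411.7037
9. ⊥bis P6·P8 via (41.355,24.355): [(44.0056, 12.7194) (21.3293, 9.0286) (15.0822, 0) (59, 0) (59, 5.5435)]  |A|=411.7037
10. ⊥bis P6·P9 via (38.28,20.525): [(44.0056, 12.7194) (21.3293, 9.0286) (15.0822, 0) (59, 0) (59, 5.5435)]  |A|=411.7037
11. canonical 5-gon: [(44.0056, 12.7194) (21.3293, 9.0286) (15.0822, 0) (59, 0) (59, 5.5435)]
12. shoelace: 411.7037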